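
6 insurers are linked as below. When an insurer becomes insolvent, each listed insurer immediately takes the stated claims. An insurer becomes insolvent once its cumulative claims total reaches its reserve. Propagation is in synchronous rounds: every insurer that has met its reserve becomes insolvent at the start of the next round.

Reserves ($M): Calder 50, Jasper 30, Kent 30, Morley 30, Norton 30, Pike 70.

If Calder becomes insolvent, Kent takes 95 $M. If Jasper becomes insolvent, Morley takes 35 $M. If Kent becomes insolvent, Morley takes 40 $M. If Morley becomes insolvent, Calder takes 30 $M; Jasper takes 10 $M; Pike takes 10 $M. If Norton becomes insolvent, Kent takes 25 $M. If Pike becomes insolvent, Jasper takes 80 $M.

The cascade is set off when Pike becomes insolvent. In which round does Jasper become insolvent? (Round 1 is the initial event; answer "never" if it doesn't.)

Round 1 — Pike becomes insolvent (initial).
  Jasper: +80 → 80 ≥ 30
Round 2 — Jasper becomes insolvent.
  Morley: +35 → 35 ≥ 30
Round 3 — Morley becomes insolvent.
  Calder: +30 → 30 < 50
No further insolvencies.

2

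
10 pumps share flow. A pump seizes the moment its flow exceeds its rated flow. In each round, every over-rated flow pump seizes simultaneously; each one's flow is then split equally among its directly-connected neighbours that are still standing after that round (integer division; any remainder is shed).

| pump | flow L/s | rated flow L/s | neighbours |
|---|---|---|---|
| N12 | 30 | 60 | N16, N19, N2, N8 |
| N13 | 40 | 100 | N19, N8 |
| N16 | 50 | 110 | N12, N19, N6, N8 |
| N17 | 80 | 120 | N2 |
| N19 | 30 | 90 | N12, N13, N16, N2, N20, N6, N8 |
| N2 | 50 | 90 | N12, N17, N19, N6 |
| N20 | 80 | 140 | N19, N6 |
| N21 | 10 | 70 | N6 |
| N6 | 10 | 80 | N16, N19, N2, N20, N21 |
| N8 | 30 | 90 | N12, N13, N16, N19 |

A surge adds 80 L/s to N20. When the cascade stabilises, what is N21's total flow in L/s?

40

Round 1 — N20 at 160 > 140. N20 seizes.
  N20 sheds 160 L/s to N19, N6: 80 each.
    N19: 30+80 = 110 > 90
    N6: 10+80 = 90 > 80
Round 2 — N19, N6 seize.
  N19 sheds 110 L/s to N12, N13, N16, N2, N8: 22 each.
    N12: 30+22 = 52 ≤ 60
    N13: 40+22 = 62 ≤ 100
    N16: 50+22 = 72 ≤ 110
    N2: 50+22 = 72 ≤ 90
    N8: 30+22 = 52 ≤ 90
  N6 sheds 90 L/s to N16, N2, N21: 30 each.
    N16: 72+30 = 102 ≤ 110
    N2: 72+30 = 102 > 90
    N21: 10+30 = 40 ≤ 70
Round 3 — N2 seizes.
  N2 sheds 102 L/s to N12, N17: 51 each.
    N12: 52+51 = 103 > 60
    N17: 80+51 = 131 > 120
Round 4 — N12, N17 seize.
  N12 sheds 103 L/s to N16, N8: 51 each (1 lost).
    N16: 102+51 = 153 > 110
    N8: 52+51 = 103 > 90
  N17 sheds 131 L/s: no online neighbours, lost.
Round 5 — N16, N8 seize.
  N16 sheds 153 L/s: no online neighbours, lost.
  N8 sheds 103 L/s to N13: 103 each.
    N13: 62+103 = 165 > 100
Round 6 — N13 seizes.
  N13 sheds 165 L/s: no online neighbours, lost.
No further seizures.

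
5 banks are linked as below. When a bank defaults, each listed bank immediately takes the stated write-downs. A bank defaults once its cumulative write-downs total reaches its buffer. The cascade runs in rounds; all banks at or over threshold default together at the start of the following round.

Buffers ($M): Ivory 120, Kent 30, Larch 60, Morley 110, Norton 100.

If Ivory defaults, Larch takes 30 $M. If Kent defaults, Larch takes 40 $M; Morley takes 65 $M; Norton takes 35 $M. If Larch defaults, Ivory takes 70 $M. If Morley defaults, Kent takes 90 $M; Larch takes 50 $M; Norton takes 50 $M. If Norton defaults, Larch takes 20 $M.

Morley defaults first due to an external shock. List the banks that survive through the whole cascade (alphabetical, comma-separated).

Round 1 — Morley defaults (initial).
  Kent: +90 → 90 ≥ 30
  Larch: +50 → 50 < 60
  Norton: +50 → 50 < 100
Round 2 — Kent defaults.
  Larch: +40 → 90 ≥ 60
  Norton: +35 → 85 < 100
Round 3 — Larch defaults.
  Ivory: +70 → 70 < 120
No further defaults.

Ivory, Norton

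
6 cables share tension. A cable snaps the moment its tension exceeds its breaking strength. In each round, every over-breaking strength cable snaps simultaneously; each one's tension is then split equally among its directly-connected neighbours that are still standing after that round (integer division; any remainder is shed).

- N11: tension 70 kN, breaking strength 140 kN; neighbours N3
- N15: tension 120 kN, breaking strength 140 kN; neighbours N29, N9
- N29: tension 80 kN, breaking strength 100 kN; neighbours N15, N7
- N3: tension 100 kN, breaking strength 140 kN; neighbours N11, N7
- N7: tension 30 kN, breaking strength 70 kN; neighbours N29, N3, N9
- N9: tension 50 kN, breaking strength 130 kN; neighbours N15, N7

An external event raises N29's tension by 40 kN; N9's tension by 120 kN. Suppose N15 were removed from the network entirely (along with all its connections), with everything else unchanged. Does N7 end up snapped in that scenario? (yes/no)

yes

With N15 removed:
Round 1 — N29 at 120 > 100; N9 at 170 > 130. N29, N9 snap.
  N29 sheds 120 kN to N7: 120 each.
    N7: 30+120 = 150 > 70
  N9 sheds 170 kN to N7: 170 each.
    N7: 150+170 = 320 > 70
Round 2 — N7 snaps.
  N7 sheds 320 kN to N3: 320 each.
    N3: 100+320 = 420 > 140
Round 3 — N3 snaps.
  N3 sheds 420 kN to N11: 420 each.
    N11: 70+420 = 490 > 140
Round 4 — N11 snaps.
  N11 sheds 490 kN: no online neighbours, lost.
No further breaks.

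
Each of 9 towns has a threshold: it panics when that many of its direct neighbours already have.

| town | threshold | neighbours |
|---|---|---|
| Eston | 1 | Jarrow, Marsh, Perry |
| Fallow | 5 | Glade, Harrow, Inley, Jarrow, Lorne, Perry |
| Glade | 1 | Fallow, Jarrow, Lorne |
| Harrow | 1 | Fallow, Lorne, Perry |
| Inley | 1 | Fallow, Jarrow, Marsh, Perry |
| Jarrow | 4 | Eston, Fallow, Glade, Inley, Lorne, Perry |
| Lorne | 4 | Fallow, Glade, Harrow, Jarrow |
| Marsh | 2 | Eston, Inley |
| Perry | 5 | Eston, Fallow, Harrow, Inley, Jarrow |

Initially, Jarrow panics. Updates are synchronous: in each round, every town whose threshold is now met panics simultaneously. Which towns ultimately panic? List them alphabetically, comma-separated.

Eston, Glade, Inley, Jarrow, Marsh

Round 1 — Jarrow panics (initial).
Round 2 — checking thresholds:
  Eston: 1 of 3 neighbours ≥ 1, panics.
  Fallow: 1 of 6 neighbours < 5, holds.
  Glade: 1 of 3 neighbours ≥ 1, panics.
  Inley: 1 of 4 neighbours ≥ 1, panics.
  Lorne: 1 of 4 neighbours < 4, holds.
  Perry: 1 of 5 neighbours < 5, holds.
Round 3 — checking thresholds:
  Fallow: 3 of 6 neighbours < 5, holds.
  Lorne: 2 of 4 neighbours < 4, holds.
  Marsh: 2 of 2 neighbours ≥ 2, panics.
  Perry: 3 of 5 neighbours < 5, holds.
Round 4 — no new panics; cascade stops.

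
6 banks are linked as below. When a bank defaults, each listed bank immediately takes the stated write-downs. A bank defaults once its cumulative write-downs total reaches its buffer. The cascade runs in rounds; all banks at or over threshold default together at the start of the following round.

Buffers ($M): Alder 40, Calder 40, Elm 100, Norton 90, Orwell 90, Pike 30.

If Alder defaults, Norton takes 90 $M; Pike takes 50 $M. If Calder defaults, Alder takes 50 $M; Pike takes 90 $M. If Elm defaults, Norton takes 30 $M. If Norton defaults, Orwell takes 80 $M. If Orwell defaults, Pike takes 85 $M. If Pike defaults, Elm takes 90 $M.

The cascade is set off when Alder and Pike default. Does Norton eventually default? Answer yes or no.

Round 1 — Alder, Pike default (initial).
  Elm: +90 → 90 < 100
  Norton: +90 → 90 ≥ 90
Round 2 — Norton defaults.
  Orwell: +80 → 80 < 90
No further defaults.

yes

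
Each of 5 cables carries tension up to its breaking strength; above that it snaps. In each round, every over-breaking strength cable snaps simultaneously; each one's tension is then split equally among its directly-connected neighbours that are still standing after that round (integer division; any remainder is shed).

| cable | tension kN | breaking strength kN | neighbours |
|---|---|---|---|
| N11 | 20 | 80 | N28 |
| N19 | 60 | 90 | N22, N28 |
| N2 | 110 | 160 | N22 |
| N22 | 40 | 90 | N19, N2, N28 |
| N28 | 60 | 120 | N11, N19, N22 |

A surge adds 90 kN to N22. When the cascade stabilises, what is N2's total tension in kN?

153

Round 1 — N22 at 130 > 90. N22 snaps.
  N22 sheds 130 kN to N19, N2, N28: 43 each (1 lost).
    N19: 60+43 = 103 > 90
    N2: 110+43 = 153 ≤ 160
    N28: 60+43 = 103 ≤ 120
Round 2 — N19 snaps.
  N19 sheds 103 kN to N28: 103 each.
    N28: 103+103 = 206 > 120
Round 3 — N28 snaps.
  N28 sheds 206 kN to N11: 206 each.
    N11: 20+206 = 226 > 80
Round 4 — N11 snaps.
  N11 sheds 226 kN: no online neighbours, lost.
No further breaks.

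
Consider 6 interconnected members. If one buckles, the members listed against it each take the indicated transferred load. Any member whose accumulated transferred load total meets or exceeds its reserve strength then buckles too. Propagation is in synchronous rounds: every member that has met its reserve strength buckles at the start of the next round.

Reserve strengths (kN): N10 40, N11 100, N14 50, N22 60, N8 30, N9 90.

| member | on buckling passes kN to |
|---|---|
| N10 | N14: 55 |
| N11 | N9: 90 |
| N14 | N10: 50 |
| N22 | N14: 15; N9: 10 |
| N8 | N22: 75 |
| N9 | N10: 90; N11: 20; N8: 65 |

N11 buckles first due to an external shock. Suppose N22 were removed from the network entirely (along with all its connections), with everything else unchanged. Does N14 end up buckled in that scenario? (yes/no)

yes

With N22 removed:
Round 1 — N11 buckles (initial).
  N9: +90 → 90 ≥ 90
Round 2 — N9 buckles.
  N10: +90 → 90 ≥ 40
  N8: +65 → 65 ≥ 30
Round 3 — N10, N8 buckle.
  N14: +55 → 55 ≥ 50
Round 4 — N14 buckles.
No further bucklings.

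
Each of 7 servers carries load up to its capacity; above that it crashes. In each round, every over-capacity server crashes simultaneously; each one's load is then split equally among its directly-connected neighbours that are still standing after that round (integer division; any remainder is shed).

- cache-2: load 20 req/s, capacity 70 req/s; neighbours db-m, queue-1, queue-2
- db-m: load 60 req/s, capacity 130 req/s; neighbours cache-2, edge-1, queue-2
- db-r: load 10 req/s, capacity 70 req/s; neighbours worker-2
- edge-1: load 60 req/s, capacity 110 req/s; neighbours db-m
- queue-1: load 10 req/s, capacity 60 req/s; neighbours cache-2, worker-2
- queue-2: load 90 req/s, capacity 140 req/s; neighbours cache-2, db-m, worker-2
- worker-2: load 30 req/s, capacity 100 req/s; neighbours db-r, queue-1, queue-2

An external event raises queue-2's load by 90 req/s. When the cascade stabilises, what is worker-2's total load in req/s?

90

Round 1 — queue-2 at 180 > 140. queue-2 crashes.
  queue-2 sheds 180 req/s to cache-2, db-m, worker-2: 60 each.
    cache-2: 20+60 = 80 > 70
    db-m: 60+60 = 120 ≤ 130
    worker-2: 30+60 = 90 ≤ 100
Round 2 — cache-2 crashes.
  cache-2 sheds 80 req/s to db-m, queue-1: 40 each.
    db-m: 120+40 = 160 > 130
    queue-1: 10+40 = 50 ≤ 60
Round 3 — db-m crashes.
  db-m sheds 160 req/s to edge-1: 160 each.
    edge-1: 60+160 = 220 > 110
Round 4 — edge-1 crashes.
  edge-1 sheds 220 req/s: no online neighbours, lost.
No further crashes.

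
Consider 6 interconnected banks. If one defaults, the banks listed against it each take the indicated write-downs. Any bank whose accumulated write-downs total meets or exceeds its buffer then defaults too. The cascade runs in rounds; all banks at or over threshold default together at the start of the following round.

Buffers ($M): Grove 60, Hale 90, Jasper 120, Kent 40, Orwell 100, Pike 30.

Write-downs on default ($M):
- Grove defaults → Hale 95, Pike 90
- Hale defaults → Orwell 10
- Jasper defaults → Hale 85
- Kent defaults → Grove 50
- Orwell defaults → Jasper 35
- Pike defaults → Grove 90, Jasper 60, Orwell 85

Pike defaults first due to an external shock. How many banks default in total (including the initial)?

3

Round 1 — Pike defaults (initial).
  Grove: +90 → 90 ≥ 60
  Jasper: +60 → 60 < 120
  Orwell: +85 → 85 < 100
Round 2 — Grove defaults.
  Hale: +95 → 95 ≥ 90
Round 3 — Hale defaults.
  Orwell: +10 → 95 < 100
No further defaults.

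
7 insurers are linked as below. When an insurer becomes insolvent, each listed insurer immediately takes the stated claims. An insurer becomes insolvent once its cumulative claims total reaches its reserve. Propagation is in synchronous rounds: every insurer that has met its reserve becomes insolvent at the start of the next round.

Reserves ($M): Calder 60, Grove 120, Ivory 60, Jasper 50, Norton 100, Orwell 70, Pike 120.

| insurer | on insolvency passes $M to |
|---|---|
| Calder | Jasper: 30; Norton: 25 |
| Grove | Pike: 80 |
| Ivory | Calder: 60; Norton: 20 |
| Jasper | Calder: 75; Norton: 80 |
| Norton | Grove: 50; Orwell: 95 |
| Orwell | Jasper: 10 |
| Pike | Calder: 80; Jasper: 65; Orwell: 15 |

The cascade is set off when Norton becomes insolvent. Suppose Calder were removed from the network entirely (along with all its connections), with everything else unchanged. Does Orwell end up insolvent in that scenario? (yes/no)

With Calder removed:
Round 1 — Norton becomes insolvent (initial).
  Grove: +50 → 50 < 120
  Orwell: +95 → 95 ≥ 70
Round 2 — Orwell becomes insolvent.
  Jasper: +10 → 10 < 50
No further insolvencies.

yes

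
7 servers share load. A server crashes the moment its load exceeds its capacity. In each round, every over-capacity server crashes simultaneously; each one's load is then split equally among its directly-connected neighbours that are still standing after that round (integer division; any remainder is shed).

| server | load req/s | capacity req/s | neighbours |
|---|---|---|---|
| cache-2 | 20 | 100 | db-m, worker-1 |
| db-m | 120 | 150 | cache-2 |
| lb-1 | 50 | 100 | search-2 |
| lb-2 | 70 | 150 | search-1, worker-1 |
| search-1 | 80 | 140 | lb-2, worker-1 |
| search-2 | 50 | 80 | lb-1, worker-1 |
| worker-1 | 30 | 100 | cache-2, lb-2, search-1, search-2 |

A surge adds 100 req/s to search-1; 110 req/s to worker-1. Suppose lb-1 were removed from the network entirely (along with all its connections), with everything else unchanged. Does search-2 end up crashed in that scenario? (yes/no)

yes

With lb-1 removed:
Round 1 — search-1 at 180 > 140; worker-1 at 140 > 100. search-1, worker-1 crash.
  search-1 sheds 180 req/s to lb-2: 180 each.
    lb-2: 70+180 = 250 > 150
  worker-1 sheds 140 req/s to cache-2, lb-2, search-2: 46 each (2 lost).
    cache-2: 20+46 = 66 ≤ 100
    lb-2: 250+46 = 296 > 150
    search-2: 50+46 = 96 > 80
Round 2 — lb-2, search-2 crash.
  lb-2 sheds 296 req/s: no online neighbours, lost.
  search-2 sheds 96 req/s: no online neighbours, lost.
No further crashes.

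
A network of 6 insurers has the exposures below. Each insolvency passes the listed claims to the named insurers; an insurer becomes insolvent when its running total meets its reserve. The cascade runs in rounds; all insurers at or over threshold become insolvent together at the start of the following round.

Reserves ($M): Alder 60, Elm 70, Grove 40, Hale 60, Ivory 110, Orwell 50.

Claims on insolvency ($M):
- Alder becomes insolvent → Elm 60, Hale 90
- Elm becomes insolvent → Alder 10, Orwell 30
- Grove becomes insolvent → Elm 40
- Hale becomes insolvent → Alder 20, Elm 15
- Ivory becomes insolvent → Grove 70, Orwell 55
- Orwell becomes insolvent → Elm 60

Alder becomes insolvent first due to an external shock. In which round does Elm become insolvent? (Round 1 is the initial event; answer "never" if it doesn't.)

3

Round 1 — Alder becomes insolvent (initial).
  Elm: +60 → 60 < 70
  Hale: +90 → 90 ≥ 60
Round 2 — Hale becomes insolvent.
  Elm: +15 → 75 ≥ 70
Round 3 — Elm becomes insolvent.
  Orwell: +30 → 30 < 50
No further insolvencies.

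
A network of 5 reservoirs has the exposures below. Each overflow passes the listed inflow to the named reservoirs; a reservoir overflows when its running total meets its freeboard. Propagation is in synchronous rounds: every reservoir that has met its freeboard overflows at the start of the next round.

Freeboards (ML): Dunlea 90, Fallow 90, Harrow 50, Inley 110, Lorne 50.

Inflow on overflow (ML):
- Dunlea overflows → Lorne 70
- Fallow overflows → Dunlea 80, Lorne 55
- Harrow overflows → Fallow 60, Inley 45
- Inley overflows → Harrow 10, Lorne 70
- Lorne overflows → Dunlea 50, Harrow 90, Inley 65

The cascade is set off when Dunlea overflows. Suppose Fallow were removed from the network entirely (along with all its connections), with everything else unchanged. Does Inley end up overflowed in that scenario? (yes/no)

yes

With Fallow removed:
Round 1 — Dunlea overflows (initial).
  Lorne: +70 → 70 ≥ 50
Round 2 — Lorne overflows.
  Harrow: +90 → 90 ≥ 50
  Inley: +65 → 65 < 110
Round 3 — Harrow overflows.
  Inley: +45 → 110 ≥ 110
Round 4 — Inley overflows.
No further overflows.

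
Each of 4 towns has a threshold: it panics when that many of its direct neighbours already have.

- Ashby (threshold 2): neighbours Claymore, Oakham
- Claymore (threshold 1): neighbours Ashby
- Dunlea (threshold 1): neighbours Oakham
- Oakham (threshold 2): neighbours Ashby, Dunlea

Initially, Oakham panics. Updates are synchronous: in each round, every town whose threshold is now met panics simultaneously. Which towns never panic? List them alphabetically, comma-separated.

Ashby, Claymore

Round 1 — Oakham panics (initial).
Round 2 — checking thresholds:
  Ashby: 1 of 2 neighbours < 2, below threshold.
  Dunlea: 1 of 1 neighbours ≥ 1, panics.
Round 3 — no new panics; cascade stops.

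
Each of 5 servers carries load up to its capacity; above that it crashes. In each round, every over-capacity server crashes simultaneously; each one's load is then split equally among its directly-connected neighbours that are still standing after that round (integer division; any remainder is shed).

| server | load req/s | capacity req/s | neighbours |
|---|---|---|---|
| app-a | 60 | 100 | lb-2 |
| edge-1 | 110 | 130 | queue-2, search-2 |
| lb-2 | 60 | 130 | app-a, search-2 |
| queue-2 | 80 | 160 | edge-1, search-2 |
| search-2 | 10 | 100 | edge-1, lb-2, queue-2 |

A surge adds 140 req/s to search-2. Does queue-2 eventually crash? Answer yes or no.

Round 1 — search-2 at 150 > 100. search-2 crashes.
  search-2 sheds 150 req/s to edge-1, lb-2, queue-2: 50 each.
    edge-1: 110+50 = 160 > 130
    lb-2: 60+50 = 110 ≤ 130
    queue-2: 80+50 = 130 ≤ 160
Round 2 — edge-1 crashes.
  edge-1 sheds 160 req/s to queue-2: 160 each.
    queue-2: 130+160 = 290 > 160
Round 3 — queue-2 crashes.
  queue-2 sheds 290 req/s: no online neighbours, lost.
No further crashes.

yes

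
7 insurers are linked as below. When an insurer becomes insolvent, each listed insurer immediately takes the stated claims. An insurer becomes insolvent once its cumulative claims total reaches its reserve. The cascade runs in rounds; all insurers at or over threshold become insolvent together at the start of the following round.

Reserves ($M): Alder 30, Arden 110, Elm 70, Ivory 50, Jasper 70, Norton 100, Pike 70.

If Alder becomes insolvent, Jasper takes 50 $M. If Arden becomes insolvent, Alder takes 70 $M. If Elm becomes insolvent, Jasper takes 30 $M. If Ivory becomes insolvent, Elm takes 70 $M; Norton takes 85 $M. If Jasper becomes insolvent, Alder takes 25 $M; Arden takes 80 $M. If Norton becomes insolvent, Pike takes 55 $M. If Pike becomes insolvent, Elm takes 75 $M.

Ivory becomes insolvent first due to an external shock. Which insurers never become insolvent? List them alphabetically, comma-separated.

Round 1 — Ivory becomes insolvent (initial).
  Elm: +70 → 70 ≥ 70
  Norton: +85 → 85 < 100
Round 2 — Elm becomes insolvent.
  Jasper: +30 → 30 < 70
No further insolvencies.

Alder, Arden, Jasper, Norton, Pike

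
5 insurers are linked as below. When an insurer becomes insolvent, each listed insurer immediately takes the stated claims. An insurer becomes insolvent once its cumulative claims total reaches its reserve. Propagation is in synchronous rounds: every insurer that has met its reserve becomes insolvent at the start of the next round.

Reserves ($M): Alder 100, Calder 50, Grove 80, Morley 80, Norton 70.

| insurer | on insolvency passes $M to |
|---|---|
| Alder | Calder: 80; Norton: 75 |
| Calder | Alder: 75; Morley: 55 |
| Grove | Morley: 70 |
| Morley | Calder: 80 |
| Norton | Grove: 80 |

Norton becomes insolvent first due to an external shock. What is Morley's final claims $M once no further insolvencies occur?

70

Round 1 — Norton becomes insolvent (initial).
  Grove: +80 → 80 ≥ 80
Round 2 — Grove becomes insolvent.
  Morley: +70 → 70 < 80
No further insolvencies.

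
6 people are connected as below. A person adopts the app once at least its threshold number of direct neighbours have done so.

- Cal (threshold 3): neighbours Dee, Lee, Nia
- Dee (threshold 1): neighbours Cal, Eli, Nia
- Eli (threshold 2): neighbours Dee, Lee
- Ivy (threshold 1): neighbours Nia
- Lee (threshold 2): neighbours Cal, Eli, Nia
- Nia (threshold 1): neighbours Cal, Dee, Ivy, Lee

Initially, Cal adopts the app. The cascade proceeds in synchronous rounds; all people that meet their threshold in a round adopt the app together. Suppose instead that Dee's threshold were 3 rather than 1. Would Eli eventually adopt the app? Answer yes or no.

With Dee's threshold at 3:
Round 1 — Cal adopts the app (initial).
Round 2 — checking thresholds:
  Dee: 1 of 3 neighbours < 3, below threshold.
  Lee: 1 of 3 neighbours < 2, below threshold.
  Nia: 1 of 4 neighbours ≥ 1, adopts the app.
Round 3 — checking thresholds:
  Dee: 2 of 3 neighbours < 3, below threshold.
  Ivy: 1 of 1 neighbours ≥ 1, adopts the app.
  Lee: 2 of 3 neighbours ≥ 2, adopts the app.
Round 4 — no new adoptions; cascade stops.

no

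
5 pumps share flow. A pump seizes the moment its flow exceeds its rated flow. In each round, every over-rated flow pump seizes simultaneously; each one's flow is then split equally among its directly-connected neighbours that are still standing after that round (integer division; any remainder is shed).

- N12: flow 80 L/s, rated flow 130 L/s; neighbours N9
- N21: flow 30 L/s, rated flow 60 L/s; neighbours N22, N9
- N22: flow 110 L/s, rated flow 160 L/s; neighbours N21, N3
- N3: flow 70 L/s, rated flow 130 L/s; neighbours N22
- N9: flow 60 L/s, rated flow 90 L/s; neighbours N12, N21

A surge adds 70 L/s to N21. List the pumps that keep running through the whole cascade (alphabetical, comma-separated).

Round 1 — N21 at 100 > 60. N21 seizes.
  N21 sheds 100 L/s to N22, N9: 50 each.
    N22: 110+50 = 160 ≤ 160
    N9: 60+50 = 110 > 90
Round 2 — N9 seizes.
  N9 sheds 110 L/s to N12: 110 each.
    N12: 80+110 = 190 > 130
Round 3 — N12 seizes.
  N12 sheds 190 L/s: no online neighbours, lost.
No further seizures.

N22, N3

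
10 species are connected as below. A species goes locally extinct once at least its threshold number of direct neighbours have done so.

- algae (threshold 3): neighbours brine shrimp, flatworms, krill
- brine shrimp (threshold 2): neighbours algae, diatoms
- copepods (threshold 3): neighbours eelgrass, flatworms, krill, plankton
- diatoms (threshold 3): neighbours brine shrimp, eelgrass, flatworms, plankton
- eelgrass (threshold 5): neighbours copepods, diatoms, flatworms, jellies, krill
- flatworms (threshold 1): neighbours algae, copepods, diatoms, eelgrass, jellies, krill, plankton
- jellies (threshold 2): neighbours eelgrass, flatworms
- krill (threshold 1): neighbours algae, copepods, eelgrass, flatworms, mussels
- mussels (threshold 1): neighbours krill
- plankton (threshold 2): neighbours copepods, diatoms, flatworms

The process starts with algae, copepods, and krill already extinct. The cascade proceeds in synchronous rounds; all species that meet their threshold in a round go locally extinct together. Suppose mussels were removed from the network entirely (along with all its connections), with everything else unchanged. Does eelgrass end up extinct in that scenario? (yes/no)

no

With mussels removed:
Round 1 — algae, copepods, krill go locally extinct (initial).
Round 2 — checking thresholds:
  brine shrimp: 1 of 2 neighbours < 2, not yet.
  eelgrass: 2 of 5 neighbours < 5, not yet.
  flatworms: 3 of 7 neighbours ≥ 1, goes locally extinct.
  plankton: 1 of 3 neighbours < 2, not yet.
Round 3 — checking thresholds:
  brine shrimp: 1 of 2 neighbours < 2, not yet.
  diatoms: 1 of 4 neighbours < 3, not yet.
  eelgrass: 3 of 5 neighbours < 5, not yet.
  jellies: 1 of 2 neighbours < 2, not yet.
  plankton: 2 of 3 neighbours ≥ 2, goes locally extinct.
Round 4 — no new extinctions; cascade stops.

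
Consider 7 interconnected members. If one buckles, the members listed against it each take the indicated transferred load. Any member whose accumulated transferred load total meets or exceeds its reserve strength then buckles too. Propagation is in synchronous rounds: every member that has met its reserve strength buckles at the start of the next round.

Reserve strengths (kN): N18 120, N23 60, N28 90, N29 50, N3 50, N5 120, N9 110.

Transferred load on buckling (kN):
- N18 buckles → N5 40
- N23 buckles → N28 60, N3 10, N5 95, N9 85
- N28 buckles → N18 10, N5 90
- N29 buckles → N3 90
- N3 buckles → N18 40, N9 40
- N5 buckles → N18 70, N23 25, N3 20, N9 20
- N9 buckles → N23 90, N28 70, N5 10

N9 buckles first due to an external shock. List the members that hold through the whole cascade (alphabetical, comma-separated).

Round 1 — N9 buckles (initial).
  N23: +90 → 90 ≥ 60
  N28: +70 → 70 < 90
  N5: +10 → 10 < 120
Round 2 — N23 buckles.
  N28: +60 → 130 ≥ 90
  N3: +10 → 10 < 50
  N5: +95 → 105 < 120
Round 3 — N28 buckles.
  N18: +10 → 10 < 120
  N5: +90 → 195 ≥ 120
Round 4 — N5 buckles.
  N18: +70 → 80 < 120
  N3: +20 → 30 < 50
No further bucklings.

N18, N29, N3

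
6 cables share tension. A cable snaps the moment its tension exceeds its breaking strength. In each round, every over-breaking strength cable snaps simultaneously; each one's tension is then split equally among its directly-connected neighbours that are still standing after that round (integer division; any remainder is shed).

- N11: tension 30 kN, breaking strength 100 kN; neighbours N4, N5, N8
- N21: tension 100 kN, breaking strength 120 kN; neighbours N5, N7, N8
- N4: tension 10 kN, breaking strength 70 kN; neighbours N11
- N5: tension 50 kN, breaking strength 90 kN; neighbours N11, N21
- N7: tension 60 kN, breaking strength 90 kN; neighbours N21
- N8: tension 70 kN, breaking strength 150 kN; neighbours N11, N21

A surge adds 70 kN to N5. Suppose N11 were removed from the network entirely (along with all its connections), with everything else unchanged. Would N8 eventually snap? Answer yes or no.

With N11 removed:
Round 1 — N5 at 120 > 90. N5 snaps.
  N5 sheds 120 kN to N21: 120 each.
    N21: 100+120 = 220 > 120
Round 2 — N21 snaps.
  N21 sheds 220 kN to N7, N8: 110 each.
    N7: 60+110 = 170 > 90
    N8: 70+110 = 180 > 150
Round 3 — N7, N8 snap.
  N7 sheds 170 kN: no online neighbours, lost.
  N8 sheds 180 kN: no online neighbours, lost.
No further breaks.

yes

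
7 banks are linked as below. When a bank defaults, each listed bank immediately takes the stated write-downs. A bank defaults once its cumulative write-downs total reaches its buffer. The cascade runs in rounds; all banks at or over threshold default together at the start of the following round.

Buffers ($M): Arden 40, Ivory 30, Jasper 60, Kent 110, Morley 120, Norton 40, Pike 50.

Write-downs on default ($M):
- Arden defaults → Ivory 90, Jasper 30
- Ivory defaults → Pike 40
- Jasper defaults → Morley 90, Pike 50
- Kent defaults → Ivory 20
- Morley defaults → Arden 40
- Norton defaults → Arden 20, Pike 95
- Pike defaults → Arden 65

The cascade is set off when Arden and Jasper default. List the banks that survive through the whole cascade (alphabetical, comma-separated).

Round 1 — Arden, Jasper default (initial).
  Ivory: +90 → 90 ≥ 30
  Morley: +90 → 90 < 120
  Pike: +50 → 50 ≥ 50
Round 2 — Ivory, Pike default.
No further defaults.

Kent, Morley, Norton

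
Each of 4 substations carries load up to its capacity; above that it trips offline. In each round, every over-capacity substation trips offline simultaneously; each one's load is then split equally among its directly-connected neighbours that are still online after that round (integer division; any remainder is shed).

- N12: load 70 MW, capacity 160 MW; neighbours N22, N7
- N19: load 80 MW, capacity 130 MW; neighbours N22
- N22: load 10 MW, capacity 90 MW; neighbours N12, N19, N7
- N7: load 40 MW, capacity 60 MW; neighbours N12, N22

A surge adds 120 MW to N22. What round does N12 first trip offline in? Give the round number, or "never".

3

Round 1 — N22 at 130 > 90. N22 trips offline.
  N22 sheds 130 MW to N12, N19, N7: 43 each (1 lost).
    N12: 70+43 = 113 ≤ 160
    N19: 80+43 = 123 ≤ 130
    N7: 40+43 = 83 > 60
Round 2 — N7 trips offline.
  N7 sheds 83 MW to N12: 83 each.
    N12: 113+83 = 196 > 160
Round 3 — N12 trips offline.
  N12 sheds 196 MW: no online neighbours, lost.
No further trips.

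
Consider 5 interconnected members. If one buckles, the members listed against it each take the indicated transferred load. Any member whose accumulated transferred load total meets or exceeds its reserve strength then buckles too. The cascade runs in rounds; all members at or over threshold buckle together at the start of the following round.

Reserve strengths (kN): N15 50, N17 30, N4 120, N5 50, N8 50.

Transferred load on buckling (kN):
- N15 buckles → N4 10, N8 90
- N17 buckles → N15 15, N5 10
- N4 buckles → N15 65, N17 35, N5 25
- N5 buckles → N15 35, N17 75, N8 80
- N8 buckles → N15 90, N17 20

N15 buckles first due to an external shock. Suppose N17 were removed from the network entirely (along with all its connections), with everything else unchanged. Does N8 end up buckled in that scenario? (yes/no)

With N17 removed:
Round 1 — N15 buckles (initial).
  N4: +10 → 10 < 120
  N8: +90 → 90 ≥ 50
Round 2 — N8 buckles.
No further bucklings.

yes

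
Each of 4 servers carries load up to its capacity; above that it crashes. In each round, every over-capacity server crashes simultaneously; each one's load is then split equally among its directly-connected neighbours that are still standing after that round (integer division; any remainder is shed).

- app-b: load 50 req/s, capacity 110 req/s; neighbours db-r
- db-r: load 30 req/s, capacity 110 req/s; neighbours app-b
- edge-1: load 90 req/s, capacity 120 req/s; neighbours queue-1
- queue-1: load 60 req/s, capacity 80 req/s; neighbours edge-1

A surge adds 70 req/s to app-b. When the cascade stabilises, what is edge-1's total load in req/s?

90

Round 1 — app-b at 120 > 110. app-b crashes.
  app-b sheds 120 req/s to db-r: 120 each.
    db-r: 30+120 = 150 > 110
Round 2 — db-r crashes.
  db-r sheds 150 req/s: no online neighbours, lost.
No further crashes.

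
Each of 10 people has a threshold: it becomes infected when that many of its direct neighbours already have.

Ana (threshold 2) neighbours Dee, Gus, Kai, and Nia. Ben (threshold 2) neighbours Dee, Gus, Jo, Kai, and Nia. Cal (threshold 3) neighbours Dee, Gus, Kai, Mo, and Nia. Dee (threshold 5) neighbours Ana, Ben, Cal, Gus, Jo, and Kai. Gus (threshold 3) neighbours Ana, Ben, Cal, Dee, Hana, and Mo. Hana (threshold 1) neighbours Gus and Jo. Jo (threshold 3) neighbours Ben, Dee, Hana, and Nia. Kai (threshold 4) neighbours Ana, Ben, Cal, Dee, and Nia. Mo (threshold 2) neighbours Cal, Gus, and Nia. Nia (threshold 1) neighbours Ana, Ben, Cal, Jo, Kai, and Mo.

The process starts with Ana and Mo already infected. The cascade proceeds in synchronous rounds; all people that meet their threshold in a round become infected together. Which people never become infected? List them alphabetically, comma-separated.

Ben, Cal, Dee, Gus, Hana, Jo, Kai

Round 1 — Ana, Mo become infected (initial).
Round 2 — checking thresholds:
  Cal: 1 of 5 neighbours < 3, holds.
  Dee: 1 of 6 neighbours < 5, holds.
  Gus: 2 of 6 neighbours < 3, holds.
  Kai: 1 of 5 neighbours < 4, holds.
  Nia: 2 of 6 neighbours ≥ 1, becomes infected.
Round 3 — no new infections; cascade stops.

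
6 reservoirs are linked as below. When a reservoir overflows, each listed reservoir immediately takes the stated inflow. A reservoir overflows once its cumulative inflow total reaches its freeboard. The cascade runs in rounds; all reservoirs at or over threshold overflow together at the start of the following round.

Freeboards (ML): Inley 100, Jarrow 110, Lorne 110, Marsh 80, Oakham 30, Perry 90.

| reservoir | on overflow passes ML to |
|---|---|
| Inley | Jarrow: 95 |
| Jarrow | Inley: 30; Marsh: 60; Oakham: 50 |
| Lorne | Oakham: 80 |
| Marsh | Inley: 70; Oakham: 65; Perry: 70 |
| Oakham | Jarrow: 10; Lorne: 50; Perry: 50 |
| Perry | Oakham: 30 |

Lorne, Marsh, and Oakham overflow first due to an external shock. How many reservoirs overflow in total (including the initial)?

Round 1 — Lorne, Marsh, Oakham overflow (initial).
  Inley: +70 → 70 < 100
  Jarrow: +10 → 10 < 110
  Perry: +70+50 → 120 ≥ 90
Round 2 — Perry overflows.
No further overflows.

4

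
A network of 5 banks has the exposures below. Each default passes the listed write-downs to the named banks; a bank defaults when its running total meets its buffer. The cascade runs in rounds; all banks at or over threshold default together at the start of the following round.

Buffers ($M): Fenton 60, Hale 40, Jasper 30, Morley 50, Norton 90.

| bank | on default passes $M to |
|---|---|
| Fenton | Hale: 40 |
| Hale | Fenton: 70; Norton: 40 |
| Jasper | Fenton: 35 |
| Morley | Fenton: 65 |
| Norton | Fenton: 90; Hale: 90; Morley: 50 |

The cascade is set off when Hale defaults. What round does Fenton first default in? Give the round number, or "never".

Round 1 — Hale defaults (initial).
  Fenton: +70 → 70 ≥ 60
  Norton: +40 → 40 < 90
Round 2 — Fenton defaults.
No further defaults.

2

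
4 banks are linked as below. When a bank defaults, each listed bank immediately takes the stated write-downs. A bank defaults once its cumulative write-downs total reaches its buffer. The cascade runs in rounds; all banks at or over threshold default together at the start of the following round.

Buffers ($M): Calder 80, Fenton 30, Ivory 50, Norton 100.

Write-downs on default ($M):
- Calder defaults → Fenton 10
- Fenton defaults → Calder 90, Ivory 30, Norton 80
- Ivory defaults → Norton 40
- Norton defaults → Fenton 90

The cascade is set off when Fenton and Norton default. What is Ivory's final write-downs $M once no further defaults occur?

30

Round 1 — Fenton, Norton default (initial).
  Calder: +90 → 90 ≥ 80
  Ivory: +30 → 30 < 50
Round 2 — Calder defaults.
No further defaults.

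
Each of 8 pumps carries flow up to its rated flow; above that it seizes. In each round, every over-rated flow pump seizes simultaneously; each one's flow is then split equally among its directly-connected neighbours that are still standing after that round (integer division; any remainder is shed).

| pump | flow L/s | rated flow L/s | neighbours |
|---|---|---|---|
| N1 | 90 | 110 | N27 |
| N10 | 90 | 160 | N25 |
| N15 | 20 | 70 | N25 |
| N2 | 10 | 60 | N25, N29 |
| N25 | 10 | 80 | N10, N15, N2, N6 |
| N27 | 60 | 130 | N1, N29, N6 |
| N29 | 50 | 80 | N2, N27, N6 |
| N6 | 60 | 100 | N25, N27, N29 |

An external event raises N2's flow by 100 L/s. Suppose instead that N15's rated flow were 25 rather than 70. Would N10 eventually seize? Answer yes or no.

no

With N15's rated flow at 25:
Round 1 — N2 at 110 > 60. N2 seizes.
  N2 sheds 110 L/s to N25, N29: 55 each.
    N25: 10+55 = 65 ≤ 80
    N29: 50+55 = 105 > 80
Round 2 — N29 seizes.
  N29 sheds 105 L/s to N27, N6: 52 each (1 lost).
    N27: 60+52 = 112 ≤ 130
    N6: 60+52 = 112 > 100
Round 3 — N6 seizes.
  N6 sheds 112 L/s to N25, N27: 56 each.
    N25: 65+56 = 121 > 80
    N27: 112+56 = 168 > 130
Round 4 — N25, N27 seize.
  N25 sheds 121 L/s to N10, N15: 60 each (1 lost).
    N10: 90+60 = 150 ≤ 160
    N15: 20+60 = 80 > 25
  N27 sheds 168 L/s to N1: 168 each.
    N1: 90+168 = 258 > 110
Round 5 — N1, N15 seize.
  N1 sheds 258 L/s: no online neighbours, lost.
  N15 sheds 80 L/s: no online neighbours, lost.
No further seizures.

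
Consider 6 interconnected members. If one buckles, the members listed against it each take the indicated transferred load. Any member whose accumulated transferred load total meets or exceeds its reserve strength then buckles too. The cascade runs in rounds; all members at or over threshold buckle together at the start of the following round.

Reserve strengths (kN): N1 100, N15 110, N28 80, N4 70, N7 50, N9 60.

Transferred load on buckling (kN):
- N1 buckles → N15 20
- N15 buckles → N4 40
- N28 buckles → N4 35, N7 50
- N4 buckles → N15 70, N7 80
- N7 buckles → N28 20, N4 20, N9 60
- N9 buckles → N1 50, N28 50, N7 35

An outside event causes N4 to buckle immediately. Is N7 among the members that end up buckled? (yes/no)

Round 1 — N4 buckles (initial).
  N15: +70 → 70 < 110
  N7: +80 → 80 ≥ 50
Round 2 — N7 buckles.
  N28: +20 → 20 < 80
  N9: +60 → 60 ≥ 60
Round 3 — N9 buckles.
  N1: +50 → 50 < 100
  N28: +50 → 70 < 80
No further bucklings.

yes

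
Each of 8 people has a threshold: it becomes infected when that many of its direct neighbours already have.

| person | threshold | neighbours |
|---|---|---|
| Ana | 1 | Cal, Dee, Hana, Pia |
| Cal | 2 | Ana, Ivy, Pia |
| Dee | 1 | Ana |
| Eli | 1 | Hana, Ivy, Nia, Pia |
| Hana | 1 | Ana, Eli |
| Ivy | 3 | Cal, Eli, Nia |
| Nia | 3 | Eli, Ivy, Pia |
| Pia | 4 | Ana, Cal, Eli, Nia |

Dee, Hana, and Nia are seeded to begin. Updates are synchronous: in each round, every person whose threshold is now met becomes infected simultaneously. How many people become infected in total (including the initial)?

Round 1 — Dee, Hana, Nia become infected (initial).
Round 2 — checking thresholds:
  Ana: 2 of 4 neighbours ≥ 1, becomes infected.
  Eli: 2 of 4 neighbours ≥ 1, becomes infected.
  Ivy: 1 of 3 neighbours < 3, below threshold.
  Pia: 1 of 4 neighbours < 4, below threshold.
Round 3 — no new infections; cascade stops.

5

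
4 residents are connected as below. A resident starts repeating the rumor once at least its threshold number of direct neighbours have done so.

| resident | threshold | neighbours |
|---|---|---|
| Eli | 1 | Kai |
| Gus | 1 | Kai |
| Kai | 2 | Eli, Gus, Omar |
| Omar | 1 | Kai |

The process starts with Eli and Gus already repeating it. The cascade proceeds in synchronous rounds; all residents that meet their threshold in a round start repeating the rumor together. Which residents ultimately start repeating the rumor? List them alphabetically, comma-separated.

Eli, Gus, Kai, Omar

Round 1 — Eli, Gus start repeating the rumor (initial).
Round 2 — checking thresholds:
  Kai: 2 of 3 neighbours ≥ 2, starts repeating the rumor.
Round 3 — checking thresholds:
  Omar: 1 of 1 neighbours ≥ 1, starts repeating the rumor.
Round 4 — no new spreads; cascade stops.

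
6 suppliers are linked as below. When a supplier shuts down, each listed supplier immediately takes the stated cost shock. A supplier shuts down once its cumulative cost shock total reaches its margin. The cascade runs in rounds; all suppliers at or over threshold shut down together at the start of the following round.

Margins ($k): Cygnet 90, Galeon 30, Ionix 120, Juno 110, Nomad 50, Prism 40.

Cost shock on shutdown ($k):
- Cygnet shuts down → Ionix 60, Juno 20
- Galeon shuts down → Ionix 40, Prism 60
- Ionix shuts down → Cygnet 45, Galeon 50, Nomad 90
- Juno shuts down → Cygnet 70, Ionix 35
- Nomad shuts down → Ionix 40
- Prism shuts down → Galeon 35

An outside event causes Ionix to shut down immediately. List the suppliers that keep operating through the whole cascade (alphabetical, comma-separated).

Round 1 — Ionix shuts down (initial).
  Cygnet: +45 → 45 < 90
  Galeon: +50 → 50 ≥ 30
  Nomad: +90 → 90 ≥ 50
Round 2 — Galeon, Nomad shut down.
  Prism: +60 → 60 ≥ 40
Round 3 — Prism shuts down.
No further shutdowns.

Cygnet, Juno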